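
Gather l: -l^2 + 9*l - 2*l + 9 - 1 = -l^2 + 7*l + 8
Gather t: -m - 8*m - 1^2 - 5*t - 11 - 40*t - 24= -9*m - 45*t - 36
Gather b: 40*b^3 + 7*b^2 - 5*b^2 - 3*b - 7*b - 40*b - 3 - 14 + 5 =40*b^3 + 2*b^2 - 50*b - 12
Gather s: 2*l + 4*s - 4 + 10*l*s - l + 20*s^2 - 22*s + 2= l + 20*s^2 + s*(10*l - 18) - 2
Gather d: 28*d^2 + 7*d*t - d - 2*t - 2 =28*d^2 + d*(7*t - 1) - 2*t - 2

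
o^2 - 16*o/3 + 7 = (o - 3)*(o - 7/3)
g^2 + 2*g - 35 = (g - 5)*(g + 7)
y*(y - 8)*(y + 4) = y^3 - 4*y^2 - 32*y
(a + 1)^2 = a^2 + 2*a + 1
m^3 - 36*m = m*(m - 6)*(m + 6)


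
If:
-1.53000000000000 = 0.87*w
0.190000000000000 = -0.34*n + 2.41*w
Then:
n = -13.02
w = -1.76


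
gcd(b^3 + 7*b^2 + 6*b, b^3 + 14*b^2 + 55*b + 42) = b^2 + 7*b + 6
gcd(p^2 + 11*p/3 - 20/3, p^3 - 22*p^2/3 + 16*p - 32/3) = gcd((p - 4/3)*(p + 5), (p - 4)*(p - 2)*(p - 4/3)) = p - 4/3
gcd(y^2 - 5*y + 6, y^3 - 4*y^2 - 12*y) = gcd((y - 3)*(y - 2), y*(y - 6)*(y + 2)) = 1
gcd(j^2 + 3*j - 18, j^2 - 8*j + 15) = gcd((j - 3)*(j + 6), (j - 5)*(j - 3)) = j - 3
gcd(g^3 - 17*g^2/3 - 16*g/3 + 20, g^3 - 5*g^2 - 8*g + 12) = g^2 - 4*g - 12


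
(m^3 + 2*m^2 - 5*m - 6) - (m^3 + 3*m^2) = -m^2 - 5*m - 6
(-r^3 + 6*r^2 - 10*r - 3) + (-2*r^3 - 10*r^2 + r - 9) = -3*r^3 - 4*r^2 - 9*r - 12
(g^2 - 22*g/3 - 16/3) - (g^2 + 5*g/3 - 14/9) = -9*g - 34/9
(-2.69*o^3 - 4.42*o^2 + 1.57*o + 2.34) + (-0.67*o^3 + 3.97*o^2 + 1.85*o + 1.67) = -3.36*o^3 - 0.45*o^2 + 3.42*o + 4.01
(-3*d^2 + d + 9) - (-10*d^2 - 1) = 7*d^2 + d + 10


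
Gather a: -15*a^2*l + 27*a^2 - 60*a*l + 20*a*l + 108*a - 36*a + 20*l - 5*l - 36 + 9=a^2*(27 - 15*l) + a*(72 - 40*l) + 15*l - 27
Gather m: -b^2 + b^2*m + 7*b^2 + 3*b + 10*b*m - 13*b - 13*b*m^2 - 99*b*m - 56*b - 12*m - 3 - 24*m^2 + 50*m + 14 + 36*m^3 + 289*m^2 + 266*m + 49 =6*b^2 - 66*b + 36*m^3 + m^2*(265 - 13*b) + m*(b^2 - 89*b + 304) + 60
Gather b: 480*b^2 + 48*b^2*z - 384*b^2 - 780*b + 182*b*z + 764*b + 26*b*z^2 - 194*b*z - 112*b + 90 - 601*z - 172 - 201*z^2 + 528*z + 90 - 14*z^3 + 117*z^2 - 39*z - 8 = b^2*(48*z + 96) + b*(26*z^2 - 12*z - 128) - 14*z^3 - 84*z^2 - 112*z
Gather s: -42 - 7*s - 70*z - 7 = -7*s - 70*z - 49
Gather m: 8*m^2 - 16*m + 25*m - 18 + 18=8*m^2 + 9*m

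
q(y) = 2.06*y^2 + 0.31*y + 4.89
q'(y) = 4.12*y + 0.31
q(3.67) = 33.77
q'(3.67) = 15.43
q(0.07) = 4.92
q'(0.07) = 0.60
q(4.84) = 54.65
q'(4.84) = 20.25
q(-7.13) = 107.40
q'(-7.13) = -29.07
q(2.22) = 15.73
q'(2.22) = 9.46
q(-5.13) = 57.51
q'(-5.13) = -20.83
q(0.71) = 6.15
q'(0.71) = 3.24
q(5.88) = 77.94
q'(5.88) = 24.54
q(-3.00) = 22.50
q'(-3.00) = -12.05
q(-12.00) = 297.81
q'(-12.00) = -49.13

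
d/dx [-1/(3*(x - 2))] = 1/(3*(x - 2)^2)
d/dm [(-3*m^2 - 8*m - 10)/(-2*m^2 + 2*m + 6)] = (-11*m^2 - 38*m - 14)/(2*(m^4 - 2*m^3 - 5*m^2 + 6*m + 9))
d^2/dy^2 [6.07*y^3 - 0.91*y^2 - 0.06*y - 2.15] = 36.42*y - 1.82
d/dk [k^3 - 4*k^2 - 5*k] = 3*k^2 - 8*k - 5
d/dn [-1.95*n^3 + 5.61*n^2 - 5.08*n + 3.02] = -5.85*n^2 + 11.22*n - 5.08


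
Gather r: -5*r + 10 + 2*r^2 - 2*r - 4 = 2*r^2 - 7*r + 6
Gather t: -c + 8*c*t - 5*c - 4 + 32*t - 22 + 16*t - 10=-6*c + t*(8*c + 48) - 36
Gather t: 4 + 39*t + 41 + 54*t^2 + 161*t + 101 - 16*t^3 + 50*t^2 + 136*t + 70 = -16*t^3 + 104*t^2 + 336*t + 216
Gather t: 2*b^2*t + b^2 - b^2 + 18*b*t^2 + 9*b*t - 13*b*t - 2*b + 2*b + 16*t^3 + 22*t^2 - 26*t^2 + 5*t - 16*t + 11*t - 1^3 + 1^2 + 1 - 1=16*t^3 + t^2*(18*b - 4) + t*(2*b^2 - 4*b)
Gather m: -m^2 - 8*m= -m^2 - 8*m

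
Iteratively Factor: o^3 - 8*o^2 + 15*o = (o - 5)*(o^2 - 3*o) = (o - 5)*(o - 3)*(o)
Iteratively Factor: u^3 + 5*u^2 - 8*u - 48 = (u + 4)*(u^2 + u - 12) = (u - 3)*(u + 4)*(u + 4)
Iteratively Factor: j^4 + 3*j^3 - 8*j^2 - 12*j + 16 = (j + 4)*(j^3 - j^2 - 4*j + 4) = (j + 2)*(j + 4)*(j^2 - 3*j + 2) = (j - 1)*(j + 2)*(j + 4)*(j - 2)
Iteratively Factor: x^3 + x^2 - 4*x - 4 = (x + 1)*(x^2 - 4) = (x - 2)*(x + 1)*(x + 2)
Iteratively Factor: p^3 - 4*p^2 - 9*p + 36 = (p - 4)*(p^2 - 9) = (p - 4)*(p - 3)*(p + 3)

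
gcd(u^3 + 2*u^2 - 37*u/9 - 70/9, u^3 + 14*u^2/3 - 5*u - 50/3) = u^2 - u/3 - 10/3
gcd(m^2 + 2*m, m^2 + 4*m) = m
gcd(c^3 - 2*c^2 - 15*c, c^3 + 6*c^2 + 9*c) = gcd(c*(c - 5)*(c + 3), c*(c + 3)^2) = c^2 + 3*c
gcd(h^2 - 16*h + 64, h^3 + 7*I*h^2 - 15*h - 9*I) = 1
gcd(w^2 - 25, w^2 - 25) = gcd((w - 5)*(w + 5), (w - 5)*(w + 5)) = w^2 - 25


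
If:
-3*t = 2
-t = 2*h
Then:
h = 1/3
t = -2/3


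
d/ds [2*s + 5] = 2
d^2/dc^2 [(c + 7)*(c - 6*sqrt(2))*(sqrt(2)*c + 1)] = 6*sqrt(2)*c - 22 + 14*sqrt(2)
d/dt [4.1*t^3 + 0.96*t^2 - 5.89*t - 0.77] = 12.3*t^2 + 1.92*t - 5.89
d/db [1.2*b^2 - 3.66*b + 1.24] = 2.4*b - 3.66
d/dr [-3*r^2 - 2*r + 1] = -6*r - 2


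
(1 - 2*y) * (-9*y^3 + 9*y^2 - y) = 18*y^4 - 27*y^3 + 11*y^2 - y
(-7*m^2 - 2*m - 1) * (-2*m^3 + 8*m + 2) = 14*m^5 + 4*m^4 - 54*m^3 - 30*m^2 - 12*m - 2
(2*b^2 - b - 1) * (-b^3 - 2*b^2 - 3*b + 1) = -2*b^5 - 3*b^4 - 3*b^3 + 7*b^2 + 2*b - 1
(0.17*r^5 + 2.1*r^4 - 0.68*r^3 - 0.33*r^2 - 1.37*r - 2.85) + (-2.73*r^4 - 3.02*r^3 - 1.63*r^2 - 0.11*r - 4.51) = 0.17*r^5 - 0.63*r^4 - 3.7*r^3 - 1.96*r^2 - 1.48*r - 7.36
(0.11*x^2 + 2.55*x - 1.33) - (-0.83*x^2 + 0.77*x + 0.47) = 0.94*x^2 + 1.78*x - 1.8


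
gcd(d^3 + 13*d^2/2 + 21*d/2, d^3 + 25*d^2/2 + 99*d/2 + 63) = d^2 + 13*d/2 + 21/2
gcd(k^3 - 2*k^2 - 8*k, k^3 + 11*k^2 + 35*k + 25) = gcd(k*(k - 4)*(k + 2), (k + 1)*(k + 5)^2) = 1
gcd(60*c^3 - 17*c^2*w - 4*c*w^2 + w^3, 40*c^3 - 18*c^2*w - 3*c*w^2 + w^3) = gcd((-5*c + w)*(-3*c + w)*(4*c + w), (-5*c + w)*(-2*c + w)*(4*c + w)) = -20*c^2 - c*w + w^2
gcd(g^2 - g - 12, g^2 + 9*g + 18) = g + 3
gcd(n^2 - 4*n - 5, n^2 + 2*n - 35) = n - 5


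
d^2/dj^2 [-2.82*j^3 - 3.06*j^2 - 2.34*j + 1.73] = -16.92*j - 6.12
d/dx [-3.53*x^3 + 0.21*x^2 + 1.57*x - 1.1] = -10.59*x^2 + 0.42*x + 1.57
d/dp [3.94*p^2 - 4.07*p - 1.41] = 7.88*p - 4.07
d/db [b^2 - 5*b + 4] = 2*b - 5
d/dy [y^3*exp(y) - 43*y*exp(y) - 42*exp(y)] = (y^3 + 3*y^2 - 43*y - 85)*exp(y)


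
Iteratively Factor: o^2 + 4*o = (o)*(o + 4)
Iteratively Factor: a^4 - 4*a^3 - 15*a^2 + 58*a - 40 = (a - 2)*(a^3 - 2*a^2 - 19*a + 20) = (a - 5)*(a - 2)*(a^2 + 3*a - 4) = (a - 5)*(a - 2)*(a + 4)*(a - 1)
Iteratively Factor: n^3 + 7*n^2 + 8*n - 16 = (n + 4)*(n^2 + 3*n - 4) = (n - 1)*(n + 4)*(n + 4)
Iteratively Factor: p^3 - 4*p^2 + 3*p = (p)*(p^2 - 4*p + 3) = p*(p - 3)*(p - 1)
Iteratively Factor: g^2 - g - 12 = (g - 4)*(g + 3)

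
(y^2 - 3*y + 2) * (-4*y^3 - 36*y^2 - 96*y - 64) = -4*y^5 - 24*y^4 + 4*y^3 + 152*y^2 - 128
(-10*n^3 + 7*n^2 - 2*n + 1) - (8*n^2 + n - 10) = -10*n^3 - n^2 - 3*n + 11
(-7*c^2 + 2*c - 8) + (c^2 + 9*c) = -6*c^2 + 11*c - 8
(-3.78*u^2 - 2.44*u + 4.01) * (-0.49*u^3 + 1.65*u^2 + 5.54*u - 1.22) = 1.8522*u^5 - 5.0414*u^4 - 26.9321*u^3 - 2.2895*u^2 + 25.1922*u - 4.8922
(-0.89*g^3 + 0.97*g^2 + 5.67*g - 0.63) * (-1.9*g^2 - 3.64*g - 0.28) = 1.691*g^5 + 1.3966*g^4 - 14.0546*g^3 - 19.7134*g^2 + 0.7056*g + 0.1764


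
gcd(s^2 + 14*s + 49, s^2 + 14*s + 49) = s^2 + 14*s + 49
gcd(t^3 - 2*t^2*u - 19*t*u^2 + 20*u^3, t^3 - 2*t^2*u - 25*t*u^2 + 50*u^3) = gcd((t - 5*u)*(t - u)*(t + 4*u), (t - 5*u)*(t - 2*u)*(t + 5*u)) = t - 5*u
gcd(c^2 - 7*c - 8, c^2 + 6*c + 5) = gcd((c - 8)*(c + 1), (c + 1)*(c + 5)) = c + 1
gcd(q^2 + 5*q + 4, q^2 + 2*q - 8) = q + 4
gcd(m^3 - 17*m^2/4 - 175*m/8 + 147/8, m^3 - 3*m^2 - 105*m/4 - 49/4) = m^2 - 7*m/2 - 49/2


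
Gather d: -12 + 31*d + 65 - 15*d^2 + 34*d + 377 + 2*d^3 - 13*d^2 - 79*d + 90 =2*d^3 - 28*d^2 - 14*d + 520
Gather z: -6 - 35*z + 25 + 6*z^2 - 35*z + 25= 6*z^2 - 70*z + 44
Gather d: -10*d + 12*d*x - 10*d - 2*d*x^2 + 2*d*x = d*(-2*x^2 + 14*x - 20)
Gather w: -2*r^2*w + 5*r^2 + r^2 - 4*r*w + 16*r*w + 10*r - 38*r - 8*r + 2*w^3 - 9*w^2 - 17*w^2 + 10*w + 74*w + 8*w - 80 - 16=6*r^2 - 36*r + 2*w^3 - 26*w^2 + w*(-2*r^2 + 12*r + 92) - 96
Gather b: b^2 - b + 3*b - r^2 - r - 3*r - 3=b^2 + 2*b - r^2 - 4*r - 3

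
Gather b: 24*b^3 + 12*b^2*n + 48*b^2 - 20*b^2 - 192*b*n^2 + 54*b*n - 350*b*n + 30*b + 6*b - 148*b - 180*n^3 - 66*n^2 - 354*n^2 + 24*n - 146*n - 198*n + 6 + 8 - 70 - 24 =24*b^3 + b^2*(12*n + 28) + b*(-192*n^2 - 296*n - 112) - 180*n^3 - 420*n^2 - 320*n - 80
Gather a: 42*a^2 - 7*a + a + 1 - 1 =42*a^2 - 6*a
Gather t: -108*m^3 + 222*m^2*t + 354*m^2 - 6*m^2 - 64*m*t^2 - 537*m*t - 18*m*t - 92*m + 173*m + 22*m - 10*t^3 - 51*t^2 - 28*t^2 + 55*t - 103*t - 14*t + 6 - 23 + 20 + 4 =-108*m^3 + 348*m^2 + 103*m - 10*t^3 + t^2*(-64*m - 79) + t*(222*m^2 - 555*m - 62) + 7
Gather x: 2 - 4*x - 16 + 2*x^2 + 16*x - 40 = 2*x^2 + 12*x - 54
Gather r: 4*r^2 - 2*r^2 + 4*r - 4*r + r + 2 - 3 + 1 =2*r^2 + r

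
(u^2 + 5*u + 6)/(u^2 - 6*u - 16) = (u + 3)/(u - 8)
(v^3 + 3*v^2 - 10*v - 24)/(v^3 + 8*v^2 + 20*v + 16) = (v - 3)/(v + 2)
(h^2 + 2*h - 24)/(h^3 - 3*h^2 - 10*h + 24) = (h + 6)/(h^2 + h - 6)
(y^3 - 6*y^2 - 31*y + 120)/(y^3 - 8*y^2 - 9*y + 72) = (y + 5)/(y + 3)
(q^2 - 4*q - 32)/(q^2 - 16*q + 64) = (q + 4)/(q - 8)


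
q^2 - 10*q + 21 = (q - 7)*(q - 3)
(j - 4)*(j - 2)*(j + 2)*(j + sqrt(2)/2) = j^4 - 4*j^3 + sqrt(2)*j^3/2 - 4*j^2 - 2*sqrt(2)*j^2 - 2*sqrt(2)*j + 16*j + 8*sqrt(2)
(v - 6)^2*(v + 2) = v^3 - 10*v^2 + 12*v + 72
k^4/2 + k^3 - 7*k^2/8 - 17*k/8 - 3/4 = (k/2 + 1/2)*(k - 3/2)*(k + 1/2)*(k + 2)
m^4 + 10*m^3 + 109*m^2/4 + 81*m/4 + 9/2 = (m + 1/2)^2*(m + 3)*(m + 6)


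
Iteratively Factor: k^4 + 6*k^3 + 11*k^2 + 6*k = (k)*(k^3 + 6*k^2 + 11*k + 6) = k*(k + 3)*(k^2 + 3*k + 2) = k*(k + 1)*(k + 3)*(k + 2)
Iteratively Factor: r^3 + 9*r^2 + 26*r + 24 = (r + 2)*(r^2 + 7*r + 12) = (r + 2)*(r + 3)*(r + 4)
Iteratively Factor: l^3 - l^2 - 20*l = (l - 5)*(l^2 + 4*l) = l*(l - 5)*(l + 4)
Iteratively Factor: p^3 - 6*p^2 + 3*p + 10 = (p - 5)*(p^2 - p - 2) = (p - 5)*(p - 2)*(p + 1)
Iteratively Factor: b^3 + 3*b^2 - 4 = (b - 1)*(b^2 + 4*b + 4) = (b - 1)*(b + 2)*(b + 2)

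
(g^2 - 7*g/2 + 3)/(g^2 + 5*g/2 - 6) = (g - 2)/(g + 4)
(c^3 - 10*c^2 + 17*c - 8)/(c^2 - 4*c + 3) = (c^2 - 9*c + 8)/(c - 3)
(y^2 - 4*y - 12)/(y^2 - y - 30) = (y + 2)/(y + 5)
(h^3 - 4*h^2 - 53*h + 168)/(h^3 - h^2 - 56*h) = (h - 3)/h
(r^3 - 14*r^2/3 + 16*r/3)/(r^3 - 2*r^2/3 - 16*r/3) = (r - 2)/(r + 2)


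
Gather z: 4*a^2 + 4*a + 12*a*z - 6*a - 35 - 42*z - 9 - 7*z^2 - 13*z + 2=4*a^2 - 2*a - 7*z^2 + z*(12*a - 55) - 42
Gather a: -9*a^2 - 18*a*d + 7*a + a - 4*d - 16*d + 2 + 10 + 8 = -9*a^2 + a*(8 - 18*d) - 20*d + 20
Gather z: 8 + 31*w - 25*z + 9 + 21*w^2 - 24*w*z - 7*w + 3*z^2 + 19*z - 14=21*w^2 + 24*w + 3*z^2 + z*(-24*w - 6) + 3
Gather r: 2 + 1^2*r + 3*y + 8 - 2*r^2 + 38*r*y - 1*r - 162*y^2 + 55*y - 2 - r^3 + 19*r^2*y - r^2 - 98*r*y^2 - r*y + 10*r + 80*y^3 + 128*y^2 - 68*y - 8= -r^3 + r^2*(19*y - 3) + r*(-98*y^2 + 37*y + 10) + 80*y^3 - 34*y^2 - 10*y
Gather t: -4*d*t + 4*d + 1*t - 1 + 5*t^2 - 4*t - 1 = 4*d + 5*t^2 + t*(-4*d - 3) - 2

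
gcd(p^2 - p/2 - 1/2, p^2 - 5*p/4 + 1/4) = p - 1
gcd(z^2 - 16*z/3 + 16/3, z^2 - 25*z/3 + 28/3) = z - 4/3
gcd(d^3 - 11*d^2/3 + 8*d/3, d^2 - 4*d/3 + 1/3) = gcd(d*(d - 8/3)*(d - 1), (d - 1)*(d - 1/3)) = d - 1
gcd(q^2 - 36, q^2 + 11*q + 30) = q + 6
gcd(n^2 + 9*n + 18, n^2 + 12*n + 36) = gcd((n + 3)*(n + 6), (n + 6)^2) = n + 6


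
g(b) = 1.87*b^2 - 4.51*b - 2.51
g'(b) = 3.74*b - 4.51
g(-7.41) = 133.59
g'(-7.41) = -32.22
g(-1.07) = 4.46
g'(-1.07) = -8.51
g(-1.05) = 4.29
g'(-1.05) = -8.44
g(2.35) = -2.78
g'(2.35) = 4.28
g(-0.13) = -1.89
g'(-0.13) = -5.00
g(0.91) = -5.07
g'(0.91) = -1.11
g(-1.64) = 9.92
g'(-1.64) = -10.64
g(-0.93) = 3.30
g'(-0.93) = -7.99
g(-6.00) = 91.87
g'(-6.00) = -26.95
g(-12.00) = 320.89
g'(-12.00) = -49.39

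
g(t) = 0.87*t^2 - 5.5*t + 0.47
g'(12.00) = 15.38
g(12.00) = 59.75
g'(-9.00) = -21.16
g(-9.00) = 120.44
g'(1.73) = -2.49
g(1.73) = -6.44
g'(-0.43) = -6.25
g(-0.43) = 3.00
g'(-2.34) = -9.57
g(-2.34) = 18.10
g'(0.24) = -5.08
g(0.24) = -0.80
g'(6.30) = 5.46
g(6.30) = 0.35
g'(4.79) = 2.83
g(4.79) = -5.91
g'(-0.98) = -7.21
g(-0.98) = 6.70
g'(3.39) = 0.40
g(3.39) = -8.18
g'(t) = 1.74*t - 5.5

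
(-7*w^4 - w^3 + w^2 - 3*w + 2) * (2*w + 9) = -14*w^5 - 65*w^4 - 7*w^3 + 3*w^2 - 23*w + 18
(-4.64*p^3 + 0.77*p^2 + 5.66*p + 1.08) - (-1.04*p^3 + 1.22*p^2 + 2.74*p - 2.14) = -3.6*p^3 - 0.45*p^2 + 2.92*p + 3.22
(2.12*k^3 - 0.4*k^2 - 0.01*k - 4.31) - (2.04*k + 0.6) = 2.12*k^3 - 0.4*k^2 - 2.05*k - 4.91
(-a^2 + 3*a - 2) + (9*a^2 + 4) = 8*a^2 + 3*a + 2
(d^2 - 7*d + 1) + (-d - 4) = d^2 - 8*d - 3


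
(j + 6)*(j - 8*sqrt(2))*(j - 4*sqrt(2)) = j^3 - 12*sqrt(2)*j^2 + 6*j^2 - 72*sqrt(2)*j + 64*j + 384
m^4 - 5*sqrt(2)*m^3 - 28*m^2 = m^2*(m - 7*sqrt(2))*(m + 2*sqrt(2))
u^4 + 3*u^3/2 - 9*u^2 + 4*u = u*(u - 2)*(u - 1/2)*(u + 4)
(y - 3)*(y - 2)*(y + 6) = y^3 + y^2 - 24*y + 36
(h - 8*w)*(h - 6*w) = h^2 - 14*h*w + 48*w^2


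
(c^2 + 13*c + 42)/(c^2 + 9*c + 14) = (c + 6)/(c + 2)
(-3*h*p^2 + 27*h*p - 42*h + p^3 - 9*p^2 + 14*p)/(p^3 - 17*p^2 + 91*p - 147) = (-3*h*p + 6*h + p^2 - 2*p)/(p^2 - 10*p + 21)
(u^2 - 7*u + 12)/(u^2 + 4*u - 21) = (u - 4)/(u + 7)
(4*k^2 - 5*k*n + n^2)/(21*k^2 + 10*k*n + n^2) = (4*k^2 - 5*k*n + n^2)/(21*k^2 + 10*k*n + n^2)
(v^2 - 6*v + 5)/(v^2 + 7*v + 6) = (v^2 - 6*v + 5)/(v^2 + 7*v + 6)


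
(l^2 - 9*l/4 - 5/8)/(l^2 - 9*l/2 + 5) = (l + 1/4)/(l - 2)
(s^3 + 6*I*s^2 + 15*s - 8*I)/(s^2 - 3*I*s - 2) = (s^2 + 7*I*s + 8)/(s - 2*I)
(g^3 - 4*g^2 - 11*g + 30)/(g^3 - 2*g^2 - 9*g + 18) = (g - 5)/(g - 3)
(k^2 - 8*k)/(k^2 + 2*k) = (k - 8)/(k + 2)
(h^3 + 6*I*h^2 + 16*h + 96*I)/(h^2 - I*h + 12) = (h^2 + 10*I*h - 24)/(h + 3*I)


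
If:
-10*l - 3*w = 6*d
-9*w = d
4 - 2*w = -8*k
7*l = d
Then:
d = 0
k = -1/2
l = 0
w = 0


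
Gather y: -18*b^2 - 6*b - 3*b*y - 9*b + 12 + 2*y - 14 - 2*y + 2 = -18*b^2 - 3*b*y - 15*b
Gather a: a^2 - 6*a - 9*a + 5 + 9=a^2 - 15*a + 14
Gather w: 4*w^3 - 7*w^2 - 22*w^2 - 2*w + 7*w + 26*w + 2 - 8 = 4*w^3 - 29*w^2 + 31*w - 6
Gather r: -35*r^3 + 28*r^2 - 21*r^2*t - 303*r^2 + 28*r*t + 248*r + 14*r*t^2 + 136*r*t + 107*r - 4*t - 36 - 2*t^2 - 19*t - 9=-35*r^3 + r^2*(-21*t - 275) + r*(14*t^2 + 164*t + 355) - 2*t^2 - 23*t - 45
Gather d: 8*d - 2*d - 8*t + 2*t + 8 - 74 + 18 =6*d - 6*t - 48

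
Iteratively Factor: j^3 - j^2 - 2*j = (j + 1)*(j^2 - 2*j) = (j - 2)*(j + 1)*(j)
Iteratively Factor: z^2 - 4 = (z + 2)*(z - 2)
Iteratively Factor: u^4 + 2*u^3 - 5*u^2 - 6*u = (u - 2)*(u^3 + 4*u^2 + 3*u) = u*(u - 2)*(u^2 + 4*u + 3) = u*(u - 2)*(u + 1)*(u + 3)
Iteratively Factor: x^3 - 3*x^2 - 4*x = (x - 4)*(x^2 + x) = (x - 4)*(x + 1)*(x)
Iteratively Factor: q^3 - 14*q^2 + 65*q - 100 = (q - 5)*(q^2 - 9*q + 20) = (q - 5)*(q - 4)*(q - 5)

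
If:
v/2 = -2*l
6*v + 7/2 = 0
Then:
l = 7/48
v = -7/12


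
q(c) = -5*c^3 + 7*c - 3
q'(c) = 7 - 15*c^2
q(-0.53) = -5.97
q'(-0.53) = 2.79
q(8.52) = -3035.71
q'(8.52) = -1081.86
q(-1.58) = 5.66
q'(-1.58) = -30.45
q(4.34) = -381.35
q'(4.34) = -275.53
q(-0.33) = -5.13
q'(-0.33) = 5.37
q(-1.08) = -4.26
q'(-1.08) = -10.50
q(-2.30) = 41.74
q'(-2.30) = -72.35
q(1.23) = -3.69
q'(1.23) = -15.69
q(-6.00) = 1035.00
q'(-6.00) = -533.00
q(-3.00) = 111.00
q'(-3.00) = -128.00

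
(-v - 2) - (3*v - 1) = -4*v - 1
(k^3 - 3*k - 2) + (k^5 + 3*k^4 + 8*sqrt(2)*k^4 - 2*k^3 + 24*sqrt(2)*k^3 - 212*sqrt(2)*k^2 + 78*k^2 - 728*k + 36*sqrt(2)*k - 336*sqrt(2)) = k^5 + 3*k^4 + 8*sqrt(2)*k^4 - k^3 + 24*sqrt(2)*k^3 - 212*sqrt(2)*k^2 + 78*k^2 - 731*k + 36*sqrt(2)*k - 336*sqrt(2) - 2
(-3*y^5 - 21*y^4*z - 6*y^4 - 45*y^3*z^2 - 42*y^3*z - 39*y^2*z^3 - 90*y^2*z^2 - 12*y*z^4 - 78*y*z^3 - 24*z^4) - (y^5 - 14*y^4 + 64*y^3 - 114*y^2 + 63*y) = -4*y^5 - 21*y^4*z + 8*y^4 - 45*y^3*z^2 - 42*y^3*z - 64*y^3 - 39*y^2*z^3 - 90*y^2*z^2 + 114*y^2 - 12*y*z^4 - 78*y*z^3 - 63*y - 24*z^4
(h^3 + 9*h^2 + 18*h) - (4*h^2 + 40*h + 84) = h^3 + 5*h^2 - 22*h - 84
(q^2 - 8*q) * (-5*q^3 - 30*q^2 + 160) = -5*q^5 + 10*q^4 + 240*q^3 + 160*q^2 - 1280*q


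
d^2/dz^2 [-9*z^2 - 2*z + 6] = -18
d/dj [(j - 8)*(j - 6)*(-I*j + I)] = I*(-3*j^2 + 30*j - 62)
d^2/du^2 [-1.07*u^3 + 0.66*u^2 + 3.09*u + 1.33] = 1.32 - 6.42*u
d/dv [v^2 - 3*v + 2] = 2*v - 3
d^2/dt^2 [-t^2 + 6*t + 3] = -2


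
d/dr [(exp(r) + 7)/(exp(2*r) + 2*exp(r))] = (-exp(2*r) - 14*exp(r) - 14)*exp(-r)/(exp(2*r) + 4*exp(r) + 4)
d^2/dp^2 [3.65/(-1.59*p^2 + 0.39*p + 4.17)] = (-18.45513*p^2 + 4.52673*p + 3.65*(3.18*p - 0.39)*(6.36*p - 0.78) + 48.40119)/(-1.59*p^2 + 0.39*p + 4.17)^3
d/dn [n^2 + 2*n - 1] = 2*n + 2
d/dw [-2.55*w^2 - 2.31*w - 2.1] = -5.1*w - 2.31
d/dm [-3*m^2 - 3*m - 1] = -6*m - 3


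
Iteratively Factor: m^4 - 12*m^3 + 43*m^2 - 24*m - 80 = (m + 1)*(m^3 - 13*m^2 + 56*m - 80) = (m - 4)*(m + 1)*(m^2 - 9*m + 20) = (m - 4)^2*(m + 1)*(m - 5)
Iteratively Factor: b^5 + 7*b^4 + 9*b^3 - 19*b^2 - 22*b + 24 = (b - 1)*(b^4 + 8*b^3 + 17*b^2 - 2*b - 24) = (b - 1)*(b + 4)*(b^3 + 4*b^2 + b - 6) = (b - 1)*(b + 2)*(b + 4)*(b^2 + 2*b - 3) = (b - 1)*(b + 2)*(b + 3)*(b + 4)*(b - 1)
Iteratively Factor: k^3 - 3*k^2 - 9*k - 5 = (k + 1)*(k^2 - 4*k - 5) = (k - 5)*(k + 1)*(k + 1)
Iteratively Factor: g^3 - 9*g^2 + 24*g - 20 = (g - 5)*(g^2 - 4*g + 4) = (g - 5)*(g - 2)*(g - 2)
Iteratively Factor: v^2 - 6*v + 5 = (v - 1)*(v - 5)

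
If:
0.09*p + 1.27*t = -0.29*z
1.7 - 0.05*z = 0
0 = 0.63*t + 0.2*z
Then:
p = 42.75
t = -10.79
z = 34.00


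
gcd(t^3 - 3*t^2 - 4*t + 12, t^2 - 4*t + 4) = t - 2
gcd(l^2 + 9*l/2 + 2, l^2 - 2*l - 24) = l + 4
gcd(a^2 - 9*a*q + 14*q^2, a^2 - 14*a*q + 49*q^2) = -a + 7*q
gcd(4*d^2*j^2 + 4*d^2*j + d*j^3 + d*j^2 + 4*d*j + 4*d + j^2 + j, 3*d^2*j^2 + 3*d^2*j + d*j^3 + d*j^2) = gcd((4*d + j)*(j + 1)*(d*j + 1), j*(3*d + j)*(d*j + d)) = j + 1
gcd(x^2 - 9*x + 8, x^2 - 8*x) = x - 8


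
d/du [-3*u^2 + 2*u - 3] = 2 - 6*u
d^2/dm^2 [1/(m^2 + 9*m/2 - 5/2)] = 4*(-4*m^2 - 18*m + (4*m + 9)^2 + 10)/(2*m^2 + 9*m - 5)^3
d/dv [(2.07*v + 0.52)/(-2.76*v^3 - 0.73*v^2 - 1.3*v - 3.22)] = (11.4264*v^3 + 5.8167*v^2 + 0.7592*v - 5.9894)/(7.6176*v^6 + 4.0296*v^5 + 7.7089*v^4 + 19.6724*v^3 + 6.3912*v^2 + 8.372*v + 10.3684)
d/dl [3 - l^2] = -2*l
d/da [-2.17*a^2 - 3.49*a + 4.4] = -4.34*a - 3.49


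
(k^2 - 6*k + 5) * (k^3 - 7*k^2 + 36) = k^5 - 13*k^4 + 47*k^3 + k^2 - 216*k + 180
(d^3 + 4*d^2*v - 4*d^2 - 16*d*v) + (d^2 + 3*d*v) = d^3 + 4*d^2*v - 3*d^2 - 13*d*v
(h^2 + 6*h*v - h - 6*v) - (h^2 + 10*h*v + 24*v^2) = -4*h*v - h - 24*v^2 - 6*v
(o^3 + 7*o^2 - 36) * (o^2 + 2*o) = o^5 + 9*o^4 + 14*o^3 - 36*o^2 - 72*o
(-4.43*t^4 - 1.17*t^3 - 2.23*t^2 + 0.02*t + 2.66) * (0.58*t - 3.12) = -2.5694*t^5 + 13.143*t^4 + 2.357*t^3 + 6.9692*t^2 + 1.4804*t - 8.2992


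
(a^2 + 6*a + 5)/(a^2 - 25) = (a + 1)/(a - 5)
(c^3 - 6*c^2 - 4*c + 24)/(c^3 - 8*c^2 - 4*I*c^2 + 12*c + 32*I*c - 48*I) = (c + 2)/(c - 4*I)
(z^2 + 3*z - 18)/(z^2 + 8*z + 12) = (z - 3)/(z + 2)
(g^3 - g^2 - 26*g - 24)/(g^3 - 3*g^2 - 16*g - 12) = (g + 4)/(g + 2)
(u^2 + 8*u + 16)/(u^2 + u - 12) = (u + 4)/(u - 3)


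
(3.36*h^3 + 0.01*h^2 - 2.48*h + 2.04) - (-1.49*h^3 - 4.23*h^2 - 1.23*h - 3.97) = 4.85*h^3 + 4.24*h^2 - 1.25*h + 6.01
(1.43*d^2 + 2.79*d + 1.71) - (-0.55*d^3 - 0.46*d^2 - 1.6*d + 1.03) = 0.55*d^3 + 1.89*d^2 + 4.39*d + 0.68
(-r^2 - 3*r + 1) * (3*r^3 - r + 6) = -3*r^5 - 9*r^4 + 4*r^3 - 3*r^2 - 19*r + 6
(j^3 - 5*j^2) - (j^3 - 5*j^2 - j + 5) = j - 5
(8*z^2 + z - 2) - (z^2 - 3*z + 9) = 7*z^2 + 4*z - 11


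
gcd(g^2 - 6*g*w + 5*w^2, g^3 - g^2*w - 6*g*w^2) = 1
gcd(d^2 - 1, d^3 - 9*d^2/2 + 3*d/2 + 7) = d + 1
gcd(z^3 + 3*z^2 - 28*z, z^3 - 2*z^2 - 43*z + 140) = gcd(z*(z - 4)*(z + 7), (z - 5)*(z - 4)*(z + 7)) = z^2 + 3*z - 28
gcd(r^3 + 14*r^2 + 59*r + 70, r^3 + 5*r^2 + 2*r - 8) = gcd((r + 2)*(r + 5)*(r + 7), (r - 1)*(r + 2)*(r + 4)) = r + 2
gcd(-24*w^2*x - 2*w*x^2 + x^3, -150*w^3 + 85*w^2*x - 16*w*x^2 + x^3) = -6*w + x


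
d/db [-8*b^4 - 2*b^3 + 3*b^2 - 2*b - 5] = -32*b^3 - 6*b^2 + 6*b - 2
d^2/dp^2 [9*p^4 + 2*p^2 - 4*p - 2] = 108*p^2 + 4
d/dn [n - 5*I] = 1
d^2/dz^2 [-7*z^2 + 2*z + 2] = -14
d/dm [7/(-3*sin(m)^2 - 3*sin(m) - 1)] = 21*(2*sin(m) + 1)*cos(m)/(3*sin(m)^2 + 3*sin(m) + 1)^2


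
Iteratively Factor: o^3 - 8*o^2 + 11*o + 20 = (o + 1)*(o^2 - 9*o + 20) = (o - 5)*(o + 1)*(o - 4)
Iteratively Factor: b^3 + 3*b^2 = (b)*(b^2 + 3*b) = b*(b + 3)*(b)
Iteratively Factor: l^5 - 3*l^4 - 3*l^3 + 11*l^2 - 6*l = (l - 1)*(l^4 - 2*l^3 - 5*l^2 + 6*l) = (l - 1)^2*(l^3 - l^2 - 6*l) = l*(l - 1)^2*(l^2 - l - 6) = l*(l - 1)^2*(l + 2)*(l - 3)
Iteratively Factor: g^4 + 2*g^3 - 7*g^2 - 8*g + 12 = (g - 1)*(g^3 + 3*g^2 - 4*g - 12) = (g - 2)*(g - 1)*(g^2 + 5*g + 6) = (g - 2)*(g - 1)*(g + 2)*(g + 3)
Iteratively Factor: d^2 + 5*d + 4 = (d + 1)*(d + 4)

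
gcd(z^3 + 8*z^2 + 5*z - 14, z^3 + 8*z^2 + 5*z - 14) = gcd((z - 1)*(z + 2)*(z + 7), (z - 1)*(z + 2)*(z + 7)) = z^3 + 8*z^2 + 5*z - 14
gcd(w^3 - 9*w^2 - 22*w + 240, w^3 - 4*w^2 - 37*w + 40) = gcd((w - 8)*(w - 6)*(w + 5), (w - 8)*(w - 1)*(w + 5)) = w^2 - 3*w - 40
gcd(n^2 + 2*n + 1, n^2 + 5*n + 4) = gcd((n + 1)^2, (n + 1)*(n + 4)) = n + 1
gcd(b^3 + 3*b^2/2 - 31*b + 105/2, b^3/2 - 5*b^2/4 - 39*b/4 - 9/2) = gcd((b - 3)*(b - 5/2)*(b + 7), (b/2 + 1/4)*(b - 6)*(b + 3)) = 1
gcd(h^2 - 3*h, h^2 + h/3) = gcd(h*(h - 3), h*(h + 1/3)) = h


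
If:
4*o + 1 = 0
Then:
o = -1/4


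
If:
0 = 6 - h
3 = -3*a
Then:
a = -1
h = 6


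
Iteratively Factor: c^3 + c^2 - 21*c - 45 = (c + 3)*(c^2 - 2*c - 15) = (c + 3)^2*(c - 5)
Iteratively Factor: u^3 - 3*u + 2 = (u + 2)*(u^2 - 2*u + 1) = (u - 1)*(u + 2)*(u - 1)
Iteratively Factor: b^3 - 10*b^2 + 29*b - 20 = (b - 4)*(b^2 - 6*b + 5) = (b - 5)*(b - 4)*(b - 1)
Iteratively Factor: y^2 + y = (y)*(y + 1)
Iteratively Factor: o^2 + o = (o)*(o + 1)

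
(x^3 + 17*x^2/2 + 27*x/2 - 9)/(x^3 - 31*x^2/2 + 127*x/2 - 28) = (x^2 + 9*x + 18)/(x^2 - 15*x + 56)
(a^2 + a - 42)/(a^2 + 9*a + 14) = (a - 6)/(a + 2)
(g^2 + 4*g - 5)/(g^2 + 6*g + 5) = (g - 1)/(g + 1)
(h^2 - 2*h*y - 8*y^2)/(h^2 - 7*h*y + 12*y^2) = (-h - 2*y)/(-h + 3*y)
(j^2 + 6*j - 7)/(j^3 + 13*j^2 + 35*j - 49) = 1/(j + 7)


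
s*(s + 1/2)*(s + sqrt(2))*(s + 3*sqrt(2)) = s^4 + s^3/2 + 4*sqrt(2)*s^3 + 2*sqrt(2)*s^2 + 6*s^2 + 3*s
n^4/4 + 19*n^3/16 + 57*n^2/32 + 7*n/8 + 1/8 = (n/2 + 1)^2*(n + 1/4)*(n + 1/2)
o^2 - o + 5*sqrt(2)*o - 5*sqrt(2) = (o - 1)*(o + 5*sqrt(2))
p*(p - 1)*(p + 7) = p^3 + 6*p^2 - 7*p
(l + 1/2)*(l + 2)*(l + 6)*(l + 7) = l^4 + 31*l^3/2 + 151*l^2/2 + 118*l + 42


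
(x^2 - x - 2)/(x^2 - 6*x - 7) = (x - 2)/(x - 7)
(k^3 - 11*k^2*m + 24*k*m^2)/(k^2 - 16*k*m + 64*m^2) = k*(k - 3*m)/(k - 8*m)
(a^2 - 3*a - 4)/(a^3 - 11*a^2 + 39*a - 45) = (a^2 - 3*a - 4)/(a^3 - 11*a^2 + 39*a - 45)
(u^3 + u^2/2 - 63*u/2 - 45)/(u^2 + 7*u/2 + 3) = (u^2 - u - 30)/(u + 2)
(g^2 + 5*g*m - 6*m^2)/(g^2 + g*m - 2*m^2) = (g + 6*m)/(g + 2*m)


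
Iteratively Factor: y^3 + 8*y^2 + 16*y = (y + 4)*(y^2 + 4*y) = y*(y + 4)*(y + 4)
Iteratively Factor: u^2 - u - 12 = (u + 3)*(u - 4)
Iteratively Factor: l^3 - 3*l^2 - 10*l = (l + 2)*(l^2 - 5*l) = (l - 5)*(l + 2)*(l)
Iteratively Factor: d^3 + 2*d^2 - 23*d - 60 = (d - 5)*(d^2 + 7*d + 12) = (d - 5)*(d + 4)*(d + 3)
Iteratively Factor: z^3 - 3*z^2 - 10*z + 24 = (z - 4)*(z^2 + z - 6) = (z - 4)*(z + 3)*(z - 2)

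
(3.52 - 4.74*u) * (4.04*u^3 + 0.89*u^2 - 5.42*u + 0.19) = -19.1496*u^4 + 10.0022*u^3 + 28.8236*u^2 - 19.979*u + 0.6688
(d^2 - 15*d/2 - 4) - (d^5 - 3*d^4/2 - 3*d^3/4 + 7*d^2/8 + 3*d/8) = -d^5 + 3*d^4/2 + 3*d^3/4 + d^2/8 - 63*d/8 - 4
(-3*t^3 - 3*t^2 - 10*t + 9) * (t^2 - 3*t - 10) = -3*t^5 + 6*t^4 + 29*t^3 + 69*t^2 + 73*t - 90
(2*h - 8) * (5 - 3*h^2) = -6*h^3 + 24*h^2 + 10*h - 40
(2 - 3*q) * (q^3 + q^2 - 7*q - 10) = -3*q^4 - q^3 + 23*q^2 + 16*q - 20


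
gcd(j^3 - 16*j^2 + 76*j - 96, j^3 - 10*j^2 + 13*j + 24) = j - 8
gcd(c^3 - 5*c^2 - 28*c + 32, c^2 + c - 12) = c + 4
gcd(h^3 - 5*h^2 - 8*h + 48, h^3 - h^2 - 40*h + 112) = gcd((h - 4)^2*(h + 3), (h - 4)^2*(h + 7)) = h^2 - 8*h + 16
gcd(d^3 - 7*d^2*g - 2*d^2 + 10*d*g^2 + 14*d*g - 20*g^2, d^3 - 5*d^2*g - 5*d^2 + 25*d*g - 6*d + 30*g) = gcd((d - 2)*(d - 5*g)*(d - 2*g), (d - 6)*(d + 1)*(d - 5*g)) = d - 5*g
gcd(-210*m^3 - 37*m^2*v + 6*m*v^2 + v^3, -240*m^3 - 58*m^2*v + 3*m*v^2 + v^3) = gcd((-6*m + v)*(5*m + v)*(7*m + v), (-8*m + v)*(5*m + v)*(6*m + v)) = 5*m + v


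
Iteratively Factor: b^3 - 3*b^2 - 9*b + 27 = (b - 3)*(b^2 - 9) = (b - 3)*(b + 3)*(b - 3)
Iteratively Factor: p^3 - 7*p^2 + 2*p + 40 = (p - 4)*(p^2 - 3*p - 10) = (p - 5)*(p - 4)*(p + 2)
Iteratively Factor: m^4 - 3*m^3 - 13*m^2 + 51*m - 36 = (m - 3)*(m^3 - 13*m + 12) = (m - 3)*(m + 4)*(m^2 - 4*m + 3) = (m - 3)^2*(m + 4)*(m - 1)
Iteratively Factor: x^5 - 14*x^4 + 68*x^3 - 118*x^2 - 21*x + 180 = (x - 3)*(x^4 - 11*x^3 + 35*x^2 - 13*x - 60) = (x - 3)^2*(x^3 - 8*x^2 + 11*x + 20) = (x - 4)*(x - 3)^2*(x^2 - 4*x - 5) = (x - 4)*(x - 3)^2*(x + 1)*(x - 5)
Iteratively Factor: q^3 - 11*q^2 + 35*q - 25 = (q - 1)*(q^2 - 10*q + 25) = (q - 5)*(q - 1)*(q - 5)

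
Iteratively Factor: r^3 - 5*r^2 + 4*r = (r)*(r^2 - 5*r + 4) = r*(r - 4)*(r - 1)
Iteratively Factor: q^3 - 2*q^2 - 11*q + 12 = (q + 3)*(q^2 - 5*q + 4) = (q - 1)*(q + 3)*(q - 4)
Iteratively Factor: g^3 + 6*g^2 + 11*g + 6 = (g + 3)*(g^2 + 3*g + 2) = (g + 2)*(g + 3)*(g + 1)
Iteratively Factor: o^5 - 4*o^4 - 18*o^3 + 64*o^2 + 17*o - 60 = (o - 5)*(o^4 + o^3 - 13*o^2 - o + 12) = (o - 5)*(o - 1)*(o^3 + 2*o^2 - 11*o - 12) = (o - 5)*(o - 1)*(o + 1)*(o^2 + o - 12) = (o - 5)*(o - 3)*(o - 1)*(o + 1)*(o + 4)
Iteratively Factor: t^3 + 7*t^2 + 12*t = (t + 3)*(t^2 + 4*t) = t*(t + 3)*(t + 4)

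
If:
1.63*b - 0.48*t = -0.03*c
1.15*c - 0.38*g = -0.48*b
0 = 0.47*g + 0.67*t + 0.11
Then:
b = 0.305494900182672*t + 0.00143437724121444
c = -0.598556243258484*t - 0.0779344967726512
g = -1.42553191489362*t - 0.234042553191489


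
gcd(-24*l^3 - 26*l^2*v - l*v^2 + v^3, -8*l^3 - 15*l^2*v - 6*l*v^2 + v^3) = l + v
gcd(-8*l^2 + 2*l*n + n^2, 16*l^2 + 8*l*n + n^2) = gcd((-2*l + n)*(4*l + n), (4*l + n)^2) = 4*l + n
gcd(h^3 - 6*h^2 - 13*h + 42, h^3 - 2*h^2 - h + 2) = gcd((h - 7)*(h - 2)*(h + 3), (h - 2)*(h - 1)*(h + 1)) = h - 2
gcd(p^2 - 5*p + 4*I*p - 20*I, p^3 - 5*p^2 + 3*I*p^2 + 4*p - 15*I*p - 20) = p^2 + p*(-5 + 4*I) - 20*I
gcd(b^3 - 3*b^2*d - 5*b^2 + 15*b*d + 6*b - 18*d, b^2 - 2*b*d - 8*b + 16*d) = 1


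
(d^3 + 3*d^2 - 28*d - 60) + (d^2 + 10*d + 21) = d^3 + 4*d^2 - 18*d - 39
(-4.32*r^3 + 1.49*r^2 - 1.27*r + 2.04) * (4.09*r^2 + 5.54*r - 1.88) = -17.6688*r^5 - 17.8387*r^4 + 11.1819*r^3 - 1.4934*r^2 + 13.6892*r - 3.8352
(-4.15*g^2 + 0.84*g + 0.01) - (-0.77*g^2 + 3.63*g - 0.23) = -3.38*g^2 - 2.79*g + 0.24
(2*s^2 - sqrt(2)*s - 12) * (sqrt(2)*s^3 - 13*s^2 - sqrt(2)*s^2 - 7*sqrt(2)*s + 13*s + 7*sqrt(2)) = 2*sqrt(2)*s^5 - 28*s^4 - 2*sqrt(2)*s^4 - 13*sqrt(2)*s^3 + 28*s^3 + 13*sqrt(2)*s^2 + 170*s^2 - 170*s + 84*sqrt(2)*s - 84*sqrt(2)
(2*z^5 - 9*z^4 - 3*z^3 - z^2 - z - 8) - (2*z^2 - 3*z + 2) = 2*z^5 - 9*z^4 - 3*z^3 - 3*z^2 + 2*z - 10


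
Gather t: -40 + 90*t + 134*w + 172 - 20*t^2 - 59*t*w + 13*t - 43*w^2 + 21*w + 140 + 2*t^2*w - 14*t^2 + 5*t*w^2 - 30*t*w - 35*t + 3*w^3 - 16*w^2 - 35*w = t^2*(2*w - 34) + t*(5*w^2 - 89*w + 68) + 3*w^3 - 59*w^2 + 120*w + 272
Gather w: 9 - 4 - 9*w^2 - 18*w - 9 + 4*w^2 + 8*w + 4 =-5*w^2 - 10*w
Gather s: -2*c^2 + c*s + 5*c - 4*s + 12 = -2*c^2 + 5*c + s*(c - 4) + 12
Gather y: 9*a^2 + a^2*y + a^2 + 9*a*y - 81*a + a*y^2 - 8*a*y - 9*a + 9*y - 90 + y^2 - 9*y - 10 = 10*a^2 - 90*a + y^2*(a + 1) + y*(a^2 + a) - 100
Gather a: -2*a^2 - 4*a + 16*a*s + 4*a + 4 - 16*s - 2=-2*a^2 + 16*a*s - 16*s + 2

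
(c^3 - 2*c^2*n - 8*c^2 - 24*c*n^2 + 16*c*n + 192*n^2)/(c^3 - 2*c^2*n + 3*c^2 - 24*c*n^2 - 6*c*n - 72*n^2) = (c - 8)/(c + 3)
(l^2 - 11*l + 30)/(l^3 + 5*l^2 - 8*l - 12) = (l^2 - 11*l + 30)/(l^3 + 5*l^2 - 8*l - 12)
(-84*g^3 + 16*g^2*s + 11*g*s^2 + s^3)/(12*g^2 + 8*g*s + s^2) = (-14*g^2 + 5*g*s + s^2)/(2*g + s)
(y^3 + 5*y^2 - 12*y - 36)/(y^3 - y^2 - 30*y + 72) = (y + 2)/(y - 4)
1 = 1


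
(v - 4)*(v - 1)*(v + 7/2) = v^3 - 3*v^2/2 - 27*v/2 + 14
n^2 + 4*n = n*(n + 4)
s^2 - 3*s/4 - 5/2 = (s - 2)*(s + 5/4)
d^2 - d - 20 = (d - 5)*(d + 4)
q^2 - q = q*(q - 1)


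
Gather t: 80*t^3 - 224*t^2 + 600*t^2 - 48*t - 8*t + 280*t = 80*t^3 + 376*t^2 + 224*t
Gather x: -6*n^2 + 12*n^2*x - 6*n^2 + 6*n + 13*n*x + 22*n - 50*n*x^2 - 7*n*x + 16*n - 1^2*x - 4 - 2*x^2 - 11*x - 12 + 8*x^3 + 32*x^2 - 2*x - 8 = -12*n^2 + 44*n + 8*x^3 + x^2*(30 - 50*n) + x*(12*n^2 + 6*n - 14) - 24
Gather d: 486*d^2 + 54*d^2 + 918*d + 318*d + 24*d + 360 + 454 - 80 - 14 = 540*d^2 + 1260*d + 720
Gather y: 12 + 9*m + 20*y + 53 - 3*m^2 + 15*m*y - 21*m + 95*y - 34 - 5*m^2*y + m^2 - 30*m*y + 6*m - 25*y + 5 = -2*m^2 - 6*m + y*(-5*m^2 - 15*m + 90) + 36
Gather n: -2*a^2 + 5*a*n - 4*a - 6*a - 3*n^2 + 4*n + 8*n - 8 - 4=-2*a^2 - 10*a - 3*n^2 + n*(5*a + 12) - 12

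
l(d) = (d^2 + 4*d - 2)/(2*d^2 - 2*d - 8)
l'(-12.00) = -0.01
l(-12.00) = 0.31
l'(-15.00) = -0.00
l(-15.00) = 0.35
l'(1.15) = -1.00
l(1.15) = -0.51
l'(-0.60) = -0.94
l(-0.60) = 0.66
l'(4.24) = -0.66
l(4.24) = 1.69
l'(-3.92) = -0.17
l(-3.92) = -0.08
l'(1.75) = -2.79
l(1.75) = -1.50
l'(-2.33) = -1.27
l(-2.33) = -0.78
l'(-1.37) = -19.31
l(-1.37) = 3.72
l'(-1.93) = -5.28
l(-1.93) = -1.81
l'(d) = (2 - 4*d)*(d^2 + 4*d - 2)/(2*d^2 - 2*d - 8)^2 + (2*d + 4)/(2*d^2 - 2*d - 8)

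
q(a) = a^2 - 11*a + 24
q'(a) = 2*a - 11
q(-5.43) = 113.21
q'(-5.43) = -21.86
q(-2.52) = 58.07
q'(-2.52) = -16.04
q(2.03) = 5.79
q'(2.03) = -6.94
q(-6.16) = 129.71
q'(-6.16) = -23.32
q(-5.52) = 115.19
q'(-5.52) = -22.04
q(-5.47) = 114.09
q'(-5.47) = -21.94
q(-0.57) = 30.59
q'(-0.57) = -12.14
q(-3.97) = 83.43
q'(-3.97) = -18.94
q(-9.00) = 204.00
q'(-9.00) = -29.00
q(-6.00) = 126.00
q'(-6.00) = -23.00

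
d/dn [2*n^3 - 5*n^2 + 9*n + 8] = 6*n^2 - 10*n + 9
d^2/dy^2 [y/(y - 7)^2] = 2*(y + 14)/(y - 7)^4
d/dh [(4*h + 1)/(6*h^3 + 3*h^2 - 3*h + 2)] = (-48*h^3 - 30*h^2 - 6*h + 11)/(36*h^6 + 36*h^5 - 27*h^4 + 6*h^3 + 21*h^2 - 12*h + 4)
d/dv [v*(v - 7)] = 2*v - 7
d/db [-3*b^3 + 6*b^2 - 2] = 3*b*(4 - 3*b)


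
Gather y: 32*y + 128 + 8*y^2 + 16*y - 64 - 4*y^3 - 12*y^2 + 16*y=-4*y^3 - 4*y^2 + 64*y + 64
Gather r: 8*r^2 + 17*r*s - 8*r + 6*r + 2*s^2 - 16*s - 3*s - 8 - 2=8*r^2 + r*(17*s - 2) + 2*s^2 - 19*s - 10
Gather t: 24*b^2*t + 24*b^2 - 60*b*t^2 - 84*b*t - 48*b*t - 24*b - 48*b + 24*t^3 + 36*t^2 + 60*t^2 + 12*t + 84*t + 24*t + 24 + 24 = 24*b^2 - 72*b + 24*t^3 + t^2*(96 - 60*b) + t*(24*b^2 - 132*b + 120) + 48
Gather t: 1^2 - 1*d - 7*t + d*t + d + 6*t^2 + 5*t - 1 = 6*t^2 + t*(d - 2)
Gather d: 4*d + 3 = 4*d + 3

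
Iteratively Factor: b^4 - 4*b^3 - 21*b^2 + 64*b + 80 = (b + 4)*(b^3 - 8*b^2 + 11*b + 20) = (b - 4)*(b + 4)*(b^2 - 4*b - 5) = (b - 4)*(b + 1)*(b + 4)*(b - 5)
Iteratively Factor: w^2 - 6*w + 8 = (w - 4)*(w - 2)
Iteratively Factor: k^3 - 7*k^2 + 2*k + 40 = (k + 2)*(k^2 - 9*k + 20) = (k - 4)*(k + 2)*(k - 5)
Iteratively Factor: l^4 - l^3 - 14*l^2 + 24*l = (l)*(l^3 - l^2 - 14*l + 24) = l*(l - 3)*(l^2 + 2*l - 8) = l*(l - 3)*(l + 4)*(l - 2)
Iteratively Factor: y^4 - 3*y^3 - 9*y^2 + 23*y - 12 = (y - 1)*(y^3 - 2*y^2 - 11*y + 12) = (y - 1)^2*(y^2 - y - 12) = (y - 1)^2*(y + 3)*(y - 4)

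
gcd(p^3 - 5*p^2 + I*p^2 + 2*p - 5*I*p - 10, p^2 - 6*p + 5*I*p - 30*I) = 1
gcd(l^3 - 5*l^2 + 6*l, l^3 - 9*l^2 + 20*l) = l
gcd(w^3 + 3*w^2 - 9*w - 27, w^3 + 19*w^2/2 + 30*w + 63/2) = w^2 + 6*w + 9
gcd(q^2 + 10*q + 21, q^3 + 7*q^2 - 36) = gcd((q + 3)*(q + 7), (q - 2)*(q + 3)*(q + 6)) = q + 3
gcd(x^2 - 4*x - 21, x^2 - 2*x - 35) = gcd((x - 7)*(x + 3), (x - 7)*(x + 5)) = x - 7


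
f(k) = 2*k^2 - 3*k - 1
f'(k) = 4*k - 3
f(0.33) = -1.77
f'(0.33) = -1.68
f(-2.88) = 24.23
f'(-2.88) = -14.52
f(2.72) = 5.64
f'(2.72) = 7.88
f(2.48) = 3.86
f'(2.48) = 6.92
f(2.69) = 5.40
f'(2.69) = 7.76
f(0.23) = -1.58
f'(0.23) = -2.08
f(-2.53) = 19.39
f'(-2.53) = -13.12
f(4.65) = 28.30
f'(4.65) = 15.60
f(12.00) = 251.00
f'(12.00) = 45.00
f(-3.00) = 26.00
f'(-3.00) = -15.00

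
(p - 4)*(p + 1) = p^2 - 3*p - 4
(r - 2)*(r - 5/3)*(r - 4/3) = r^3 - 5*r^2 + 74*r/9 - 40/9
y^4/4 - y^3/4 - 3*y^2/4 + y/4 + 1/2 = (y/4 + 1/4)*(y - 2)*(y - 1)*(y + 1)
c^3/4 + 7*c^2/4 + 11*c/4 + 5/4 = (c/4 + 1/4)*(c + 1)*(c + 5)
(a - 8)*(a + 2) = a^2 - 6*a - 16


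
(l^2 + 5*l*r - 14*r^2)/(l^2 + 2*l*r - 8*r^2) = (l + 7*r)/(l + 4*r)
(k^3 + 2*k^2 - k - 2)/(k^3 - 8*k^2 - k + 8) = (k + 2)/(k - 8)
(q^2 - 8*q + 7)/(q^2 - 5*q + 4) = (q - 7)/(q - 4)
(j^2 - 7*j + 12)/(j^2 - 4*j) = (j - 3)/j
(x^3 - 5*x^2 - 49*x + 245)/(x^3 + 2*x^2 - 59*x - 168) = (x^2 - 12*x + 35)/(x^2 - 5*x - 24)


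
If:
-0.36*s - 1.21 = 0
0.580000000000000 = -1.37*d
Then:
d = -0.42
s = -3.36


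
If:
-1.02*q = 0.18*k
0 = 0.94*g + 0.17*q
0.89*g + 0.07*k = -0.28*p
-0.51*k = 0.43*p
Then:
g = 0.00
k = 0.00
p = 0.00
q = 0.00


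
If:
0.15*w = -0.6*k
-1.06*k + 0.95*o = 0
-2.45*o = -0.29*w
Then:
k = 0.00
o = 0.00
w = 0.00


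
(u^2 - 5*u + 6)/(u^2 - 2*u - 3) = (u - 2)/(u + 1)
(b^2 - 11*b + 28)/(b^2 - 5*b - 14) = (b - 4)/(b + 2)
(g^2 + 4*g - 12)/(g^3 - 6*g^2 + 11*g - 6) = (g + 6)/(g^2 - 4*g + 3)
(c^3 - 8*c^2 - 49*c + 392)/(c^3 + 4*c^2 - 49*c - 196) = (c - 8)/(c + 4)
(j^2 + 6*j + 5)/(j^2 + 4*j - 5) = (j + 1)/(j - 1)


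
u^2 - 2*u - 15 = (u - 5)*(u + 3)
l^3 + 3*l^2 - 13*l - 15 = (l - 3)*(l + 1)*(l + 5)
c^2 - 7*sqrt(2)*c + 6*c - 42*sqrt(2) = (c + 6)*(c - 7*sqrt(2))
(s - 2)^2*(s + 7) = s^3 + 3*s^2 - 24*s + 28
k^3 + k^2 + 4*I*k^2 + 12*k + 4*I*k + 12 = (k + 1)*(k - 2*I)*(k + 6*I)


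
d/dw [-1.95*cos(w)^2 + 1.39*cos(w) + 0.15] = (3.9*cos(w) - 1.39)*sin(w)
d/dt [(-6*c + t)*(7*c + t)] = c + 2*t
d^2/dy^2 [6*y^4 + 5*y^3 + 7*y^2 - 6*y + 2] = 72*y^2 + 30*y + 14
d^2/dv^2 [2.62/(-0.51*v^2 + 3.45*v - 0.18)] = (1.362924*v^2 - 9.21978*v - 2.62*(1.02*v - 3.45)*(2.04*v - 6.9) + 0.481032)/(0.51*v^2 - 3.45*v + 0.18)^3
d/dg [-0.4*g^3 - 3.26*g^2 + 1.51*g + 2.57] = -1.2*g^2 - 6.52*g + 1.51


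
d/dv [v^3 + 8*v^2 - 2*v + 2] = 3*v^2 + 16*v - 2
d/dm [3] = 0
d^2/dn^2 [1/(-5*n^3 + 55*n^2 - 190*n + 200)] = 2*((3*n - 11)*(n^3 - 11*n^2 + 38*n - 40) - (3*n^2 - 22*n + 38)^2)/(5*(n^3 - 11*n^2 + 38*n - 40)^3)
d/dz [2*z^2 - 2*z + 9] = 4*z - 2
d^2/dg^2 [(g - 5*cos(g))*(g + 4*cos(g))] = g*cos(g) - 80*sin(g)^2 + 2*sin(g) + 42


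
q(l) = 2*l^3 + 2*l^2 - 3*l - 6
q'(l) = 6*l^2 + 4*l - 3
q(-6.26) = -399.47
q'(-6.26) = 207.09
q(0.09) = -6.25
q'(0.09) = -2.59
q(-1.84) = -6.17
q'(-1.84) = 9.95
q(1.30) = -2.13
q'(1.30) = 12.34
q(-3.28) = -45.22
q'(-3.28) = 48.43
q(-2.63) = -20.66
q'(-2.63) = 27.98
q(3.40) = 85.53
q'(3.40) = 79.96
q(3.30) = 77.75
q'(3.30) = 75.54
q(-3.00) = -33.00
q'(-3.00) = 39.00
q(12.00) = 3702.00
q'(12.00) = 909.00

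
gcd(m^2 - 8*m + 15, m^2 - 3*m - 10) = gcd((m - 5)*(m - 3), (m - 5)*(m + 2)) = m - 5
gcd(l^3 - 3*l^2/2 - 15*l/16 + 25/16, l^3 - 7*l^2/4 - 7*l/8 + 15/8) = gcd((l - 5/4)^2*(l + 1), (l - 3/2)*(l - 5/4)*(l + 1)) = l^2 - l/4 - 5/4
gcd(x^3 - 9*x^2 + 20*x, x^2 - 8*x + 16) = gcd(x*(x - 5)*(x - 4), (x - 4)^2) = x - 4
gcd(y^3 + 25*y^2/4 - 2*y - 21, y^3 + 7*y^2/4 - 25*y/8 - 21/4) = y^2 + y/4 - 7/2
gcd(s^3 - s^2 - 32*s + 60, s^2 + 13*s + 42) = s + 6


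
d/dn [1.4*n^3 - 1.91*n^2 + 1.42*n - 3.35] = 4.2*n^2 - 3.82*n + 1.42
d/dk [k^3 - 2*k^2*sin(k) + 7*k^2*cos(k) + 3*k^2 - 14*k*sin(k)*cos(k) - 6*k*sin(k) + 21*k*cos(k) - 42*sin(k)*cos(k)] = -7*k^2*sin(k) - 2*k^2*cos(k) + 3*k^2 - 25*k*sin(k) + 8*k*cos(k) - 14*k*cos(2*k) + 6*k - 6*sin(k) - 7*sin(2*k) + 21*cos(k) - 42*cos(2*k)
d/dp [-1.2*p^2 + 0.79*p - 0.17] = 0.79 - 2.4*p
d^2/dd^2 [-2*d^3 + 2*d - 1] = -12*d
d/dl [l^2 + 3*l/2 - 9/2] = 2*l + 3/2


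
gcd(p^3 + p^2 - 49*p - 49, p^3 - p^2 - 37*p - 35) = p^2 - 6*p - 7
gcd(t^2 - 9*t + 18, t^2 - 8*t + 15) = t - 3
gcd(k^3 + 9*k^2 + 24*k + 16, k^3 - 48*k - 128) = k^2 + 8*k + 16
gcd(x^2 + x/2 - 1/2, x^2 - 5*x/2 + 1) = x - 1/2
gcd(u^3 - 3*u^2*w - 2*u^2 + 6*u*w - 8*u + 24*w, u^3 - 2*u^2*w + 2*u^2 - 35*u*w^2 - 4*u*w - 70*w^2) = u + 2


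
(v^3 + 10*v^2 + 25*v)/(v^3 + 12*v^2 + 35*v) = (v + 5)/(v + 7)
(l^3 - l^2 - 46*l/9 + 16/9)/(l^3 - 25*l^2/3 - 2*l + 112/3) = (9*l^2 - 27*l + 8)/(3*(3*l^2 - 31*l + 56))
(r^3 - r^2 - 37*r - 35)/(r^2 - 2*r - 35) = r + 1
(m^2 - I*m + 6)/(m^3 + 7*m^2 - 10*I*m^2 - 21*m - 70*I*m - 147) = (m + 2*I)/(m^2 + 7*m*(1 - I) - 49*I)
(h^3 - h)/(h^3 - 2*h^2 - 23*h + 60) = (h^3 - h)/(h^3 - 2*h^2 - 23*h + 60)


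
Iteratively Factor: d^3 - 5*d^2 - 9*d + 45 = (d + 3)*(d^2 - 8*d + 15) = (d - 5)*(d + 3)*(d - 3)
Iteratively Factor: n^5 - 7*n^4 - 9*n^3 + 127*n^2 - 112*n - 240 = (n - 3)*(n^4 - 4*n^3 - 21*n^2 + 64*n + 80) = (n - 3)*(n + 1)*(n^3 - 5*n^2 - 16*n + 80) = (n - 3)*(n + 1)*(n + 4)*(n^2 - 9*n + 20) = (n - 5)*(n - 3)*(n + 1)*(n + 4)*(n - 4)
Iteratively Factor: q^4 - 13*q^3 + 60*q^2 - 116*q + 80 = (q - 5)*(q^3 - 8*q^2 + 20*q - 16) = (q - 5)*(q - 2)*(q^2 - 6*q + 8) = (q - 5)*(q - 4)*(q - 2)*(q - 2)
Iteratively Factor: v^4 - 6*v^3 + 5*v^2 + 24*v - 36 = (v - 2)*(v^3 - 4*v^2 - 3*v + 18) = (v - 2)*(v + 2)*(v^2 - 6*v + 9) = (v - 3)*(v - 2)*(v + 2)*(v - 3)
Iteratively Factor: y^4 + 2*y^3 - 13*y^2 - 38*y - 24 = (y + 1)*(y^3 + y^2 - 14*y - 24) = (y + 1)*(y + 2)*(y^2 - y - 12) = (y - 4)*(y + 1)*(y + 2)*(y + 3)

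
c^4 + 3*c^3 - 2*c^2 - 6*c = c*(c + 3)*(c - sqrt(2))*(c + sqrt(2))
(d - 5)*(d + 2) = d^2 - 3*d - 10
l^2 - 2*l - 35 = (l - 7)*(l + 5)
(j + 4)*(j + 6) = j^2 + 10*j + 24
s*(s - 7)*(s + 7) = s^3 - 49*s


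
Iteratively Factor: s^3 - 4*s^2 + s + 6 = (s + 1)*(s^2 - 5*s + 6) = (s - 2)*(s + 1)*(s - 3)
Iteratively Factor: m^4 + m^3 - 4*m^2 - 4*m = (m)*(m^3 + m^2 - 4*m - 4) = m*(m + 1)*(m^2 - 4) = m*(m - 2)*(m + 1)*(m + 2)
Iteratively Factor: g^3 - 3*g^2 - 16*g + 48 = (g + 4)*(g^2 - 7*g + 12) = (g - 4)*(g + 4)*(g - 3)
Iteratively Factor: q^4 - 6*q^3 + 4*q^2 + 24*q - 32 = (q + 2)*(q^3 - 8*q^2 + 20*q - 16) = (q - 2)*(q + 2)*(q^2 - 6*q + 8) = (q - 2)^2*(q + 2)*(q - 4)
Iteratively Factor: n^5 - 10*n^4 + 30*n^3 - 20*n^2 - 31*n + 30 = (n - 2)*(n^4 - 8*n^3 + 14*n^2 + 8*n - 15) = (n - 3)*(n - 2)*(n^3 - 5*n^2 - n + 5) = (n - 3)*(n - 2)*(n - 1)*(n^2 - 4*n - 5) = (n - 5)*(n - 3)*(n - 2)*(n - 1)*(n + 1)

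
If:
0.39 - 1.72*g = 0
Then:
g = 0.23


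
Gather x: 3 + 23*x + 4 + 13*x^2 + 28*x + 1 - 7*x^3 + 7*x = -7*x^3 + 13*x^2 + 58*x + 8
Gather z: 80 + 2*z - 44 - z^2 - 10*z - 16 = -z^2 - 8*z + 20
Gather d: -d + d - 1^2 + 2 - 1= 0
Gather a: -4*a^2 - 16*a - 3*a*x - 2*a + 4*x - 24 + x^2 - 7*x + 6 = -4*a^2 + a*(-3*x - 18) + x^2 - 3*x - 18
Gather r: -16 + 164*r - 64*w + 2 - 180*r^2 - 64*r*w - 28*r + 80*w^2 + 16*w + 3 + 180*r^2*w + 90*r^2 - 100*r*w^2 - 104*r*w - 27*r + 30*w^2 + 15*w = r^2*(180*w - 90) + r*(-100*w^2 - 168*w + 109) + 110*w^2 - 33*w - 11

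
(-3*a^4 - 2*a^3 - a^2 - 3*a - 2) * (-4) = 12*a^4 + 8*a^3 + 4*a^2 + 12*a + 8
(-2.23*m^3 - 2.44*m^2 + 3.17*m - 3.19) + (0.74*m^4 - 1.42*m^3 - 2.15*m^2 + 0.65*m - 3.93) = 0.74*m^4 - 3.65*m^3 - 4.59*m^2 + 3.82*m - 7.12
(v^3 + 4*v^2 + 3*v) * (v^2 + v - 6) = v^5 + 5*v^4 + v^3 - 21*v^2 - 18*v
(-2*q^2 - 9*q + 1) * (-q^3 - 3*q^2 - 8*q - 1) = 2*q^5 + 15*q^4 + 42*q^3 + 71*q^2 + q - 1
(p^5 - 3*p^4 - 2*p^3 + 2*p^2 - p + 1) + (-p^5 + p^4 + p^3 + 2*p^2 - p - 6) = -2*p^4 - p^3 + 4*p^2 - 2*p - 5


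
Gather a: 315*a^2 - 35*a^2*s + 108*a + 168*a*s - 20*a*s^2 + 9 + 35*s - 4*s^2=a^2*(315 - 35*s) + a*(-20*s^2 + 168*s + 108) - 4*s^2 + 35*s + 9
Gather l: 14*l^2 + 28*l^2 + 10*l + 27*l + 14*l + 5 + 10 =42*l^2 + 51*l + 15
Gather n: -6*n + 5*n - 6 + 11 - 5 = -n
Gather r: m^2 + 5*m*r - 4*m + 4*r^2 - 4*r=m^2 - 4*m + 4*r^2 + r*(5*m - 4)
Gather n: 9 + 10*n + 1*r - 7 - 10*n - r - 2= 0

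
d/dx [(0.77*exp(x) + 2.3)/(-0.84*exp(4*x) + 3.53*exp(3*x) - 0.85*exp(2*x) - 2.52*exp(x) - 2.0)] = (1.9404*exp(4*x) + 2.2918*exp(3*x) - 23.7025*exp(2*x) + 3.91*exp(x) + 4.256)*exp(x)/(0.7056*exp(8*x) - 5.9304*exp(7*x) + 13.8889*exp(6*x) - 1.7674*exp(5*x) - 13.7087*exp(4*x) - 9.836*exp(3*x) + 9.7504*exp(2*x) + 10.08*exp(x) + 4.0)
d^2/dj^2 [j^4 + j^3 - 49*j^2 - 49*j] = 12*j^2 + 6*j - 98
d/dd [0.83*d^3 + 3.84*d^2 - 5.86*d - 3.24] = 2.49*d^2 + 7.68*d - 5.86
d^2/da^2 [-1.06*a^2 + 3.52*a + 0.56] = -2.12000000000000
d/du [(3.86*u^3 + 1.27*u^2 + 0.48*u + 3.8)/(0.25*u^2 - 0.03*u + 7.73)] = (0.965*u^4 - 0.2316*u^3 + 89.3553*u^2 + 17.7342*u + 3.8244)/(0.0625*u^4 - 0.015*u^3 + 3.8659*u^2 - 0.4638*u + 59.7529)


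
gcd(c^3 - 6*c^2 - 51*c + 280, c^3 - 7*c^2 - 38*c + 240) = c^2 - 13*c + 40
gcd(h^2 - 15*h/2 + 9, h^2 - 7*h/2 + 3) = h - 3/2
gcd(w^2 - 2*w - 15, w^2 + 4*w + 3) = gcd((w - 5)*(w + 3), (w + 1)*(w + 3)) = w + 3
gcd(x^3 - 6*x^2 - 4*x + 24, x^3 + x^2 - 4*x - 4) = x^2 - 4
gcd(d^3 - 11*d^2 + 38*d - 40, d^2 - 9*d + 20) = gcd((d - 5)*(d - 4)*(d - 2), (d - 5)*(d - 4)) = d^2 - 9*d + 20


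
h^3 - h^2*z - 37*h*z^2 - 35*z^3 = (h - 7*z)*(h + z)*(h + 5*z)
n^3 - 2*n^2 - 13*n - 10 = (n - 5)*(n + 1)*(n + 2)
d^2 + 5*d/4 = d*(d + 5/4)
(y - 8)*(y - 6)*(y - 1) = y^3 - 15*y^2 + 62*y - 48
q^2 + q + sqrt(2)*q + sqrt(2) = (q + 1)*(q + sqrt(2))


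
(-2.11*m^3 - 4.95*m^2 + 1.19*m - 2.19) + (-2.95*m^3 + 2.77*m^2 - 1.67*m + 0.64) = -5.06*m^3 - 2.18*m^2 - 0.48*m - 1.55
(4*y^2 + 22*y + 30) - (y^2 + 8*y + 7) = 3*y^2 + 14*y + 23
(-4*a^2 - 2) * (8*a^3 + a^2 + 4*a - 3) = -32*a^5 - 4*a^4 - 32*a^3 + 10*a^2 - 8*a + 6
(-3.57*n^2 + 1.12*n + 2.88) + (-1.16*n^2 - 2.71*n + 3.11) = -4.73*n^2 - 1.59*n + 5.99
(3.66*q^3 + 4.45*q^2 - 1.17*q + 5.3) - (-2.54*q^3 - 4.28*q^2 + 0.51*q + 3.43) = 6.2*q^3 + 8.73*q^2 - 1.68*q + 1.87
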